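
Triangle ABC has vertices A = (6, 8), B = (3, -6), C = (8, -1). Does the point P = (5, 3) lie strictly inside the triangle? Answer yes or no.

Barycentric coordinates of P: (7/11, 19/55, 1/55).
The three coordinates are positive, positive, positive; a point is interior exactly when all three are positive.

yes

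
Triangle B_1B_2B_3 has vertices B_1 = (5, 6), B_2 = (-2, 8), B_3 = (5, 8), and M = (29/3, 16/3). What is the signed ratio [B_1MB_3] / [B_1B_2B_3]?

-2/3

[B_1B_2B_3] = ½·(5·(8−8) + (-2)·(8−6) + 5·(6−8)) = ½·(0 − 4 − 10) = -7.
[B_1MB_3] = ½·(5·(16/3−8) + (29/3)·(8−6) + 5·(6−(16/3))) = ½·(-40/3 + 58/3 + 10/3) = 14/3, so the ratio is (14/3)/(-7) = -2/3.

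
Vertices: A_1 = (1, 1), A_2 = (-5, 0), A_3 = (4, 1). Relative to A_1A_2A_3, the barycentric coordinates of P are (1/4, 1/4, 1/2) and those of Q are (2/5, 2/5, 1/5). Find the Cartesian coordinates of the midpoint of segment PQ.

(1/10, 27/40)

Barycentric coordinates of the midpoint are the average: (13/40, 13/40, 7/20).
Converting: (13/40)·A_1 + (13/40)·A_2 + (7/20)·A_3 = (1/10, 27/40).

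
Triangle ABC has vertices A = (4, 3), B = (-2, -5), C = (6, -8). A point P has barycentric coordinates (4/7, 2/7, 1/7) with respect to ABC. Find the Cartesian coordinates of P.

P = (4/7)·A + (2/7)·B + (1/7)·C.
x-coordinate: (4/7)·4 + (2/7)·(-2) + (1/7)·6 = 18/7.
y-coordinate: (4/7)·3 + (2/7)·(-5) + (1/7)·(-8) = -6/7.

(18/7, -6/7)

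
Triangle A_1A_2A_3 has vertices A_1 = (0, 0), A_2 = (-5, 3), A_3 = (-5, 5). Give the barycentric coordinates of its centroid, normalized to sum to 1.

(1/3, 1/3, 1/3)

The centroid is the average of the vertices, so each weight is 1/3.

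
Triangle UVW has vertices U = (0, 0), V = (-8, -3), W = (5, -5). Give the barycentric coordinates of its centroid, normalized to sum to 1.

The centroid is the average of the vertices, so each weight is 1/3.

(1/3, 1/3, 1/3)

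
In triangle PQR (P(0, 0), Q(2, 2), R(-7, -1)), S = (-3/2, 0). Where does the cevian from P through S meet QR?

Barycentric coordinates of S with respect to PQR: (5/8, 1/8, 1/4).
On side QR the P-coordinate is zero; dropping S's P-weight 5/8 and renormalizing the remaining 1/8 : 1/4 gives weights 1/3, 2/3 on Q, R.
T = (1/3)·(2, 2) + (2/3)·(-7, -1) = (-4, 0).

(-4, 0)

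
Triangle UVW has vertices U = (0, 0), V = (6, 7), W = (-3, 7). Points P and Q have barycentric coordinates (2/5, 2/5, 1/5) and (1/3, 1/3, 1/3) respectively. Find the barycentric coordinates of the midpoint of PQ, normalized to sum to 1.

(11/30, 11/30, 4/15)

Since both coordinate triples sum to 1, the midpoint's barycentrics are the componentwise average.
(2/5+1/3)/2 = 11/30; similarly 11/30 and 4/15.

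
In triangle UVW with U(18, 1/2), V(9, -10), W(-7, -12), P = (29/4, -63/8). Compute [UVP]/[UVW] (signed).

[UVW] = ½·(18·(-10−(-12)) + 9·(-12−(1/2)) + (-7)·(1/2−(-10))) = ½·(36 − 225/2 − 147/2) = -75.
[UVP] = ½·(18·(-10−(-63/8)) + 9·(-63/8−(1/2)) + (29/4)·(1/2−(-10))) = ½·(-153/4 − 603/8 + 609/8) = -75/4, so the ratio is (-75/4)/(-75) = 1/4.

1/4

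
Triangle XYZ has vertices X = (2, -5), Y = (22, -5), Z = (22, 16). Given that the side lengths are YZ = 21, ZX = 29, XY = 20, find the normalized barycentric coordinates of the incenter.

(3/10, 29/70, 2/7)

The incenter has barycentric coordinates proportional to the opposite side lengths: (21 : 29 : 20).
Normalizing by 21+29+20 = 70 gives (3/10, 29/70, 2/7).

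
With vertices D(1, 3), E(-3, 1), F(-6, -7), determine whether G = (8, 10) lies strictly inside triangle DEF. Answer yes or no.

no

Barycentric coordinates of G: (61/26, -21/26, -7/13).
The three coordinates are positive, negative, negative; a point is interior exactly when all three are positive.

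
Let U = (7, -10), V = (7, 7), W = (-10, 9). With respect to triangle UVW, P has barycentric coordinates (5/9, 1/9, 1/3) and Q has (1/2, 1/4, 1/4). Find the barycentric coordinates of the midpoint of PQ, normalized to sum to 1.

Since both coordinate triples sum to 1, the midpoint's barycentrics are the componentwise average.
(5/9+1/2)/2 = 19/36; similarly 13/72 and 7/24.

(19/36, 13/72, 7/24)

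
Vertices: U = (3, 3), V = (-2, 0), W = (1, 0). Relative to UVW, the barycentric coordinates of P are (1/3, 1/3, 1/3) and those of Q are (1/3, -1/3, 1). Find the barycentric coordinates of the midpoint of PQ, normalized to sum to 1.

Since both coordinate triples sum to 1, the midpoint's barycentrics are the componentwise average.
(1/3+1/3)/2 = 1/3; similarly 0 and 2/3.

(1/3, 0, 2/3)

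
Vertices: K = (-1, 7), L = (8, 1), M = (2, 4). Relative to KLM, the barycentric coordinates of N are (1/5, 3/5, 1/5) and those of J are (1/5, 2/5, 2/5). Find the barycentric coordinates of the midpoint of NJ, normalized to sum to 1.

(1/5, 1/2, 3/10)

Since both coordinate triples sum to 1, the midpoint's barycentrics are the componentwise average.
(1/5+1/5)/2 = 1/5; similarly 1/2 and 3/10.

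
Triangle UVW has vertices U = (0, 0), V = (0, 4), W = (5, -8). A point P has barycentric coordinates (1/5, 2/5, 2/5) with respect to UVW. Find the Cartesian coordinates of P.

(2, -8/5)

P = (1/5)·U + (2/5)·V + (2/5)·W.
x-coordinate: (1/5)·0 + (2/5)·0 + (2/5)·5 = 2.
y-coordinate: (1/5)·0 + (2/5)·4 + (2/5)·(-8) = -8/5.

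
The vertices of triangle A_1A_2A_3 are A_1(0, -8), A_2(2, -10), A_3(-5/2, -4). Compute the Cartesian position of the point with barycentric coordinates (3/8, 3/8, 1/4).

(1/8, -31/4)

P = (3/8)·A_1 + (3/8)·A_2 + (1/4)·A_3.
x-coordinate: (3/8)·0 + (3/8)·2 + (1/4)·(-5/2) = 1/8.
y-coordinate: (3/8)·(-8) + (3/8)·(-10) + (1/4)·(-4) = -31/4.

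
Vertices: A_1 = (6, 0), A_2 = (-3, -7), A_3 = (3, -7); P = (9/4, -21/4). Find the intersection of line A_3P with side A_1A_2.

Barycentric coordinates of P with respect to A_1A_2A_3: (1/4, 1/4, 1/2).
On side A_1A_2 the A_3-coordinate is zero; dropping P's A_3-weight 1/2 and renormalizing the remaining 1/4 : 1/4 gives weights 1/2, 1/2 on A_1, A_2.
Q = (1/2)·(6, 0) + (1/2)·(-3, -7) = (3/2, -7/2).

(3/2, -7/2)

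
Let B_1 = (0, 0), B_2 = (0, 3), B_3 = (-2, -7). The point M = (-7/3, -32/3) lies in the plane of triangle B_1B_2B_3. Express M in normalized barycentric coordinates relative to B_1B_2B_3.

Signed area of the reference triangle: [B_1B_2B_3] = ½·(0·(3−(-7)) + 0·(-7−0) + (-2)·(0−3)) = ½·(0 + 0 + 6) = 3.
[MB_2B_3] = ½·((-7/3)·(3−(-7)) + 0·(-7−(-32/3)) + (-2)·(-32/3−3)) = ½·(-70/3 + 0 + 82/3) = 2, so the B_1-coordinate is 2/3 = 2/3.
[B_1MB_3] = ½·(0·(-32/3−(-7)) + (-7/3)·(-7−0) + (-2)·(0−(-32/3))) = ½·(0 + 49/3 − 64/3) = -5/2, so the B_2-coordinate is -5/6.
[B_1B_2M] = ½·(0·(3−(-32/3)) + 0·(-32/3−0) + (-7/3)·(0−3)) = ½·(0 + 0 + 7) = 7/2, so the B_3-coordinate is 7/6.
Check: 2/3 − 5/6 + 7/6 = 1.

(2/3, -5/6, 7/6)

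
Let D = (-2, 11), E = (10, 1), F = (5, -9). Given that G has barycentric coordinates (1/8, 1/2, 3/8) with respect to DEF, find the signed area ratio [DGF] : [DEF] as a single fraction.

The signed ratio [DGF]/[DEF] equals the barycentric coordinate of G at vertex E, which is 1/2.

1/2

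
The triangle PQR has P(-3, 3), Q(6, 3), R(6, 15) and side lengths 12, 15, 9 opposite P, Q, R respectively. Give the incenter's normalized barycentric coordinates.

(1/3, 5/12, 1/4)

The incenter has barycentric coordinates proportional to the opposite side lengths: (12 : 15 : 9).
Normalizing by 12+15+9 = 36 gives (1/3, 5/12, 1/4).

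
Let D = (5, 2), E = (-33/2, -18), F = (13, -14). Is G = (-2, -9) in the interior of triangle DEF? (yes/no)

yes

Barycentric coordinates of G: (415/1008, 25/63, 193/1008).
The three coordinates are positive, positive, positive; a point is interior exactly when all three are positive.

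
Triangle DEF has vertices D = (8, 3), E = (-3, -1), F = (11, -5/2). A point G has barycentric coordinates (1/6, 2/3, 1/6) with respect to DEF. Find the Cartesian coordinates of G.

G = (1/6)·D + (2/3)·E + (1/6)·F.
x-coordinate: (1/6)·8 + (2/3)·(-3) + (1/6)·11 = 7/6.
y-coordinate: (1/6)·3 + (2/3)·(-1) + (1/6)·(-5/2) = -7/12.

(7/6, -7/12)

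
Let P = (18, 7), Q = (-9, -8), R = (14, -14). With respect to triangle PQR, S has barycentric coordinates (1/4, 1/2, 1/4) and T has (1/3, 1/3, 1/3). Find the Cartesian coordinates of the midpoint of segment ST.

Barycentric coordinates of the midpoint are the average: (7/24, 5/12, 7/24).
Converting: (7/24)·P + (5/12)·Q + (7/24)·R = (67/12, -43/8).

(67/12, -43/8)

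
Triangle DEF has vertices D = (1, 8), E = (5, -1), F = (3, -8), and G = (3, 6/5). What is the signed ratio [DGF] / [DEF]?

[DEF] = ½·(1·(-1−(-8)) + 5·(-8−8) + 3·(8−(-1))) = ½·(7 − 80 + 27) = -23.
[DGF] = ½·(1·(6/5−(-8)) + 3·(-8−8) + 3·(8−(6/5))) = ½·(46/5 − 48 + 102/5) = -46/5, so the ratio is (-46/5)/(-23) = 2/5.

2/5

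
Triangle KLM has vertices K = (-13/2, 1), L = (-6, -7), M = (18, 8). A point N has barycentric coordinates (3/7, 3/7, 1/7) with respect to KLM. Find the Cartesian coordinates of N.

N = (3/7)·K + (3/7)·L + (1/7)·M.
x-coordinate: (3/7)·(-13/2) + (3/7)·(-6) + (1/7)·18 = -39/14.
y-coordinate: (3/7)·1 + (3/7)·(-7) + (1/7)·8 = -10/7.

(-39/14, -10/7)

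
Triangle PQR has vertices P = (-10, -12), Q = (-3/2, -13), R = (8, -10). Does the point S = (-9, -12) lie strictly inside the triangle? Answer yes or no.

yes

Barycentric coordinates of S: (32/35, 2/35, 1/35).
The three coordinates are positive, positive, positive; a point is interior exactly when all three are positive.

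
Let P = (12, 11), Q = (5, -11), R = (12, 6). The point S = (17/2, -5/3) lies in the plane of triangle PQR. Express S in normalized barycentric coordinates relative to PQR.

Signed area of the reference triangle: [PQR] = ½·(12·(-11−6) + 5·(6−11) + 12·(11−(-11))) = ½·(-204 − 25 + 264) = 35/2.
[SQR] = ½·((17/2)·(-11−6) + 5·(6−(-5/3)) + 12·(-5/3−(-11))) = ½·(-289/2 + 115/3 + 112) = 35/12, so the P-coordinate is (35/12)/(35/2) = 1/6.
[PSR] = ½·(12·(-5/3−6) + (17/2)·(6−11) + 12·(11−(-5/3))) = ½·(-92 − 85/2 + 152) = 35/4, so the Q-coordinate is 1/2.
[PQS] = ½·(12·(-11−(-5/3)) + 5·(-5/3−11) + (17/2)·(11−(-11))) = ½·(-112 − 190/3 + 187) = 35/6, so the R-coordinate is 1/3.
Check: 1/6 + 1/2 + 1/3 = 1.

(1/6, 1/2, 1/3)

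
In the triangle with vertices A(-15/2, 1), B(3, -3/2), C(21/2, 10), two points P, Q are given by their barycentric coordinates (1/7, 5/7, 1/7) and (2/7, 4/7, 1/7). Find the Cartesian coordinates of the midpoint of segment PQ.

Barycentric coordinates of the midpoint are the average: (3/14, 9/14, 1/7).
Converting: (3/14)·A + (9/14)·B + (1/7)·C = (51/28, 19/28).

(51/28, 19/28)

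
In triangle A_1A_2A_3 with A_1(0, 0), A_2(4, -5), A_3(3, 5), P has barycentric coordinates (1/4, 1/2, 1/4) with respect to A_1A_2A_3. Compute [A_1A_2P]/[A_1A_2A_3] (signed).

1/4

The signed ratio [A_1A_2P]/[A_1A_2A_3] equals the barycentric coordinate of P at vertex A_3, which is 1/4.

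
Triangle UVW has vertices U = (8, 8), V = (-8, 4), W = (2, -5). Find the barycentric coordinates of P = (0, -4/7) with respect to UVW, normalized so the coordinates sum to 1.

Signed area of the reference triangle: [UVW] = ½·(8·(4−(-5)) + (-8)·(-5−8) + 2·(8−4)) = ½·(72 + 104 + 8) = 92.
[PVW] = ½·(0·(4−(-5)) + (-8)·(-5−(-4/7)) + 2·(-4/7−4)) = ½·(0 + 248/7 − 64/7) = 92/7, so the U-coordinate is (92/7)/92 = 1/7.
[UPW] = ½·(8·(-4/7−(-5)) + 0·(-5−8) + 2·(8−(-4/7))) = ½·(248/7 + 0 + 120/7) = 184/7, so the V-coordinate is 2/7.
[UVP] = ½·(8·(4−(-4/7)) + (-8)·(-4/7−8) + 0·(8−4)) = ½·(256/7 + 480/7 + 0) = 368/7, so the W-coordinate is 4/7.
Check: 1/7 + 2/7 + 4/7 = 1.

(1/7, 2/7, 4/7)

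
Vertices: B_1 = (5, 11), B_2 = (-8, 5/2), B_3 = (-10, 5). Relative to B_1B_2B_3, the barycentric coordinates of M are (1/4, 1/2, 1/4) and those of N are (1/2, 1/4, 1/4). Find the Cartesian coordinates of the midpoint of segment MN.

Barycentric coordinates of the midpoint are the average: (3/8, 3/8, 1/4).
Converting: (3/8)·B_1 + (3/8)·B_2 + (1/4)·B_3 = (-29/8, 101/16).

(-29/8, 101/16)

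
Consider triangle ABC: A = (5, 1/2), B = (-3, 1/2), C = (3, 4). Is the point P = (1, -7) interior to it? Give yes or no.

Barycentric coordinates of P: (59/28, 29/28, -15/7).
The three coordinates are positive, positive, negative; a point is interior exactly when all three are positive.

no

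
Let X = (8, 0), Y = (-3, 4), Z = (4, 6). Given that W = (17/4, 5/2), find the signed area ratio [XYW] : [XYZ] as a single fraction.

1/4

[XYZ] = ½·(8·(4−6) + (-3)·(6−0) + 4·(0−4)) = ½·(-16 − 18 − 16) = -25.
[XYW] = ½·(8·(4−(5/2)) + (-3)·(5/2−0) + (17/4)·(0−4)) = ½·(12 − 15/2 − 17) = -25/4, so the ratio is (-25/4)/(-25) = 1/4.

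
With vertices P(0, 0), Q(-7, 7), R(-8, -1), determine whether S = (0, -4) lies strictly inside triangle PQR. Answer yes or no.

Barycentric coordinates of S: (67/63, -32/63, 4/9).
The three coordinates are positive, negative, positive; a point is interior exactly when all three are positive.

no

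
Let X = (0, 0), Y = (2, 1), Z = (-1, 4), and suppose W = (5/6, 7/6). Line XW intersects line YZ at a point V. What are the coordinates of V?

(5/4, 7/4)

Barycentric coordinates of W with respect to XYZ: (1/3, 1/2, 1/6).
On side YZ the X-coordinate is zero; dropping W's X-weight 1/3 and renormalizing the remaining 1/2 : 1/6 gives weights 3/4, 1/4 on Y, Z.
V = (3/4)·(2, 1) + (1/4)·(-1, 4) = (5/4, 7/4).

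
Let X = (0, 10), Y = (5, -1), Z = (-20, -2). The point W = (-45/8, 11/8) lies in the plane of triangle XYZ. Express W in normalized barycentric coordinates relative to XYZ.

Signed area of the reference triangle: [XYZ] = ½·(0·(-1−(-2)) + 5·(-2−10) + (-20)·(10−(-1))) = ½·(0 − 60 − 220) = -140.
[WYZ] = ½·((-45/8)·(-1−(-2)) + 5·(-2−(11/8)) + (-20)·(11/8−(-1))) = ½·(-45/8 − 135/8 − 95/2) = -35, so the X-coordinate is (-35)/(-140) = 1/4.
[XWZ] = ½·(0·(11/8−(-2)) + (-45/8)·(-2−10) + (-20)·(10−(11/8))) = ½·(0 + 135/2 − 345/2) = -105/2, so the Y-coordinate is 3/8.
[XYW] = ½·(0·(-1−(11/8)) + 5·(11/8−10) + (-45/8)·(10−(-1))) = ½·(0 − 345/8 − 495/8) = -105/2, so the Z-coordinate is 3/8.
Check: 1/4 + 3/8 + 3/8 = 1.

(1/4, 3/8, 3/8)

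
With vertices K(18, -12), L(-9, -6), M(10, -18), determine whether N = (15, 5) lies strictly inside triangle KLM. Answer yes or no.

Barycentric coordinates of N: (71/30, 11/15, -21/10).
The three coordinates are positive, positive, negative; a point is interior exactly when all three are positive.

no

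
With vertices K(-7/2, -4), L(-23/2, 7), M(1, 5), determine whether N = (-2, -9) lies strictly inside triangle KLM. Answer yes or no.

no

Barycentric coordinates of N: (362/243, -8/27, -47/243).
The three coordinates are positive, negative, negative; a point is interior exactly when all three are positive.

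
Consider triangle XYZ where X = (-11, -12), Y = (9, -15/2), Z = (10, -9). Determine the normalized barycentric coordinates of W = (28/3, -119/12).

(1/18, -1/2, 13/9)

Signed area of the reference triangle: [XYZ] = ½·((-11)·(-15/2−(-9)) + 9·(-9−(-12)) + 10·(-12−(-15/2))) = ½·(-33/2 + 27 − 45) = -69/4.
[WYZ] = ½·((28/3)·(-15/2−(-9)) + 9·(-9−(-119/12)) + 10·(-119/12−(-15/2))) = ½·(14 + 33/4 − 145/6) = -23/24, so the X-coordinate is (-23/24)/(-69/4) = 1/18.
[XWZ] = ½·((-11)·(-119/12−(-9)) + (28/3)·(-9−(-12)) + 10·(-12−(-119/12))) = ½·(121/12 + 28 − 125/6) = 69/8, so the Y-coordinate is -1/2.
[XYW] = ½·((-11)·(-15/2−(-119/12)) + 9·(-119/12−(-12)) + (28/3)·(-12−(-15/2))) = ½·(-319/12 + 75/4 − 42) = -299/12, so the Z-coordinate is 13/9.
Check: 1/18 − 1/2 + 13/9 = 1.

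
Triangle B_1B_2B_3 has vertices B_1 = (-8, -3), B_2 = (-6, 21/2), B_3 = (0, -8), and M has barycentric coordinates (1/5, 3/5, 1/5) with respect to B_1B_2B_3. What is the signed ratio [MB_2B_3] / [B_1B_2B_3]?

1/5

The signed ratio [MB_2B_3]/[B_1B_2B_3] equals the barycentric coordinate of M at vertex B_1, which is 1/5.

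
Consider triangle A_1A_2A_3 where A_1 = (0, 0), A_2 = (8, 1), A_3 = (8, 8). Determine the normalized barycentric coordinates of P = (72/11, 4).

Signed area of the reference triangle: [A_1A_2A_3] = ½·(0·(1−8) + 8·(8−0) + 8·(0−1)) = ½·(0 + 64 − 8) = 28.
[PA_2A_3] = ½·((72/11)·(1−8) + 8·(8−4) + 8·(4−1)) = ½·(-504/11 + 32 + 24) = 56/11, so the A_1-coordinate is (56/11)/28 = 2/11.
[A_1PA_3] = ½·(0·(4−8) + (72/11)·(8−0) + 8·(0−4)) = ½·(0 + 576/11 − 32) = 112/11, so the A_2-coordinate is 4/11.
[A_1A_2P] = ½·(0·(1−4) + 8·(4−0) + (72/11)·(0−1)) = ½·(0 + 32 − 72/11) = 140/11, so the A_3-coordinate is 5/11.
Check: 2/11 + 4/11 + 5/11 = 1.

(2/11, 4/11, 5/11)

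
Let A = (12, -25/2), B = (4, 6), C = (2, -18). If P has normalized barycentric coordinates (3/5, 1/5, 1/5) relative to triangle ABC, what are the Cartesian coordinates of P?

P = (3/5)·A + (1/5)·B + (1/5)·C.
x-coordinate: (3/5)·12 + (1/5)·4 + (1/5)·2 = 42/5.
y-coordinate: (3/5)·(-25/2) + (1/5)·6 + (1/5)·(-18) = -99/10.

(42/5, -99/10)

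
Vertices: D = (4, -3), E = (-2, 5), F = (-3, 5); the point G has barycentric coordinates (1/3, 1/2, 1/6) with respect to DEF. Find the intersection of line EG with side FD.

Line EG meets FD where the E-coordinate vanishes; zeroing G's E-weight and renormalizing leaves F, D-weights 1/6 : 1/3 → (1/3, 2/3).
So H = (1/3)·F + (2/3)·D = (5/3, -1/3).

(5/3, -1/3)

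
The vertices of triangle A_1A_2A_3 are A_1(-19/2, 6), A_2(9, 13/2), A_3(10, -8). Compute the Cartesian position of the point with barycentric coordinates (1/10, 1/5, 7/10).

(157/20, -37/10)

P = (1/10)·A_1 + (1/5)·A_2 + (7/10)·A_3.
x-coordinate: (1/10)·(-19/2) + (1/5)·9 + (7/10)·10 = 157/20.
y-coordinate: (1/10)·6 + (1/5)·(13/2) + (7/10)·(-8) = -37/10.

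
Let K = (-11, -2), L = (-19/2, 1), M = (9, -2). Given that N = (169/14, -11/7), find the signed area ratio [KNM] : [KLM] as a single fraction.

[KLM] = ½·((-11)·(1−(-2)) + (-19/2)·(-2−(-2)) + 9·(-2−1)) = ½·(-33 + 0 − 27) = -30.
[KNM] = ½·((-11)·(-11/7−(-2)) + (169/14)·(-2−(-2)) + 9·(-2−(-11/7))) = ½·(-33/7 + 0 − 27/7) = -30/7, so the ratio is (-30/7)/(-30) = 1/7.

1/7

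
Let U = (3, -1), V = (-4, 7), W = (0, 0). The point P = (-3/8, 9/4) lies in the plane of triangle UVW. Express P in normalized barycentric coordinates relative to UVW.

(3/8, 3/8, 1/4)

Signed area of the reference triangle: [UVW] = ½·(3·(7−0) + (-4)·(0−(-1)) + 0·(-1−7)) = ½·(21 − 4 + 0) = 17/2.
[PVW] = ½·((-3/8)·(7−0) + (-4)·(0−(9/4)) + 0·(9/4−7)) = ½·(-21/8 + 9 + 0) = 51/16, so the U-coordinate is (51/16)/(17/2) = 3/8.
[UPW] = ½·(3·(9/4−0) + (-3/8)·(0−(-1)) + 0·(-1−(9/4))) = ½·(27/4 − 3/8 + 0) = 51/16, so the V-coordinate is 3/8.
[UVP] = ½·(3·(7−(9/4)) + (-4)·(9/4−(-1)) + (-3/8)·(-1−7)) = ½·(57/4 − 13 + 3) = 17/8, so the W-coordinate is 1/4.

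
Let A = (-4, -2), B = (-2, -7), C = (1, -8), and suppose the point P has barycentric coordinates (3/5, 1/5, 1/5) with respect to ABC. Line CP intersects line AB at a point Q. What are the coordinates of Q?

Line CP meets AB where the C-coordinate vanishes; zeroing P's C-weight and renormalizing leaves A, B-weights 3/5 : 1/5 → (3/4, 1/4).
So Q = (3/4)·A + (1/4)·B = (-7/2, -13/4).

(-7/2, -13/4)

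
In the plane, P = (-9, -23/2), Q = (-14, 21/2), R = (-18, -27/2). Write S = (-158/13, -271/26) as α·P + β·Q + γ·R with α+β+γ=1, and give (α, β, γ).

Signed area of the reference triangle: [PQR] = ½·((-9)·(21/2−(-27/2)) + (-14)·(-27/2−(-23/2)) + (-18)·(-23/2−(21/2))) = ½·(-216 + 28 + 396) = 104.
[SQR] = ½·((-158/13)·(21/2−(-27/2)) + (-14)·(-27/2−(-271/26)) + (-18)·(-271/26−(21/2))) = ½·(-3792/13 + 560/13 + 4896/13) = 64, so the P-coordinate is 64/104 = 8/13.
[PSR] = ½·((-9)·(-271/26−(-27/2)) + (-158/13)·(-27/2−(-23/2)) + (-18)·(-23/2−(-271/26))) = ½·(-360/13 + 316/13 + 252/13) = 8, so the Q-coordinate is 1/13.
[PQS] = ½·((-9)·(21/2−(-271/26)) + (-14)·(-271/26−(-23/2)) + (-158/13)·(-23/2−(21/2))) = ½·(-2448/13 − 196/13 + 3476/13) = 32, so the R-coordinate is 4/13.
Check: 8/13 + 1/13 + 4/13 = 1.

(8/13, 1/13, 4/13)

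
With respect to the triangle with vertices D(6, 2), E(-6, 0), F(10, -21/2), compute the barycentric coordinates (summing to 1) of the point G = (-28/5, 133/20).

Signed area of the reference triangle: [DEF] = ½·(6·(0−(-21/2)) + (-6)·(-21/2−2) + 10·(2−0)) = ½·(63 + 75 + 20) = 79.
[GEF] = ½·((-28/5)·(0−(-21/2)) + (-6)·(-21/2−(133/20)) + 10·(133/20−0)) = ½·(-294/5 + 1029/10 + 133/2) = 553/10, so the D-coordinate is (553/10)/79 = 7/10.
[DGF] = ½·(6·(133/20−(-21/2)) + (-28/5)·(-21/2−2) + 10·(2−(133/20))) = ½·(1029/10 + 70 − 93/2) = 316/5, so the E-coordinate is 4/5.
[DEG] = ½·(6·(0−(133/20)) + (-6)·(133/20−2) + (-28/5)·(2−0)) = ½·(-399/10 − 279/10 − 56/5) = -79/2, so the F-coordinate is -1/2.

(7/10, 4/5, -1/2)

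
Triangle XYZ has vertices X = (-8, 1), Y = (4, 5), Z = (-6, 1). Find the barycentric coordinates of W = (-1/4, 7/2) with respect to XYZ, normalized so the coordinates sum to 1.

Signed area of the reference triangle: [XYZ] = ½·((-8)·(5−1) + 4·(1−1) + (-6)·(1−5)) = ½·(-32 + 0 + 24) = -4.
[WYZ] = ½·((-1/4)·(5−1) + 4·(1−(7/2)) + (-6)·(7/2−5)) = ½·(-1 − 10 + 9) = -1, so the X-coordinate is (-1)/(-4) = 1/4.
[XWZ] = ½·((-8)·(7/2−1) + (-1/4)·(1−1) + (-6)·(1−(7/2))) = ½·(-20 + 0 + 15) = -5/2, so the Y-coordinate is 5/8.
[XYW] = ½·((-8)·(5−(7/2)) + 4·(7/2−1) + (-1/4)·(1−5)) = ½·(-12 + 10 + 1) = -1/2, so the Z-coordinate is 1/8.

(1/4, 5/8, 1/8)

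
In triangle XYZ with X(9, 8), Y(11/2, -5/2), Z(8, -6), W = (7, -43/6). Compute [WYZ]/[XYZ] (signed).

-1/6

[XYZ] = ½·(9·(-5/2−(-6)) + (11/2)·(-6−8) + 8·(8−(-5/2))) = ½·(63/2 − 77 + 84) = 77/4.
[WYZ] = ½·(7·(-5/2−(-6)) + (11/2)·(-6−(-43/6)) + 8·(-43/6−(-5/2))) = ½·(49/2 + 77/12 − 112/3) = -77/24, so the ratio is (-77/24)/(77/4) = -1/6.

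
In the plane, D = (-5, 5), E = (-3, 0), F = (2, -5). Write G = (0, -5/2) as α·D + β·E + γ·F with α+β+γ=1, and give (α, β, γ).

(1/6, 1/6, 2/3)

Signed area of the reference triangle: [DEF] = ½·((-5)·(0−(-5)) + (-3)·(-5−5) + 2·(5−0)) = ½·(-25 + 30 + 10) = 15/2.
[GEF] = ½·(0·(0−(-5)) + (-3)·(-5−(-5/2)) + 2·(-5/2−0)) = ½·(0 + 15/2 − 5) = 5/4, so the D-coordinate is (5/4)/(15/2) = 1/6.
[DGF] = ½·((-5)·(-5/2−(-5)) + 0·(-5−5) + 2·(5−(-5/2))) = ½·(-25/2 + 0 + 15) = 5/4, so the E-coordinate is 1/6.
[DEG] = ½·((-5)·(0−(-5/2)) + (-3)·(-5/2−5) + 0·(5−0)) = ½·(-25/2 + 45/2 + 0) = 5, so the F-coordinate is 2/3.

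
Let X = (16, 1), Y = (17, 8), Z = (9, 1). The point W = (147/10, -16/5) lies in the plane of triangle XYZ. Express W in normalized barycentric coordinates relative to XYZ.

Signed area of the reference triangle: [XYZ] = ½·(16·(8−1) + 17·(1−1) + 9·(1−8)) = ½·(112 + 0 − 63) = 49/2.
[WYZ] = ½·((147/10)·(8−1) + 17·(1−(-16/5)) + 9·(-16/5−8)) = ½·(1029/10 + 357/5 − 504/5) = 147/4, so the X-coordinate is (147/4)/(49/2) = 3/2.
[XWZ] = ½·(16·(-16/5−1) + (147/10)·(1−1) + 9·(1−(-16/5))) = ½·(-336/5 + 0 + 189/5) = -147/10, so the Y-coordinate is -3/5.
[XYW] = ½·(16·(8−(-16/5)) + 17·(-16/5−1) + (147/10)·(1−8)) = ½·(896/5 − 357/5 − 1029/10) = 49/20, so the Z-coordinate is 1/10.

(3/2, -3/5, 1/10)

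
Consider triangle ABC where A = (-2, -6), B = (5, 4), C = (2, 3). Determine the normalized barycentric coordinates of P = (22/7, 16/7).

(1/7, 4/7, 2/7)

Signed area of the reference triangle: [ABC] = ½·((-2)·(4−3) + 5·(3−(-6)) + 2·(-6−4)) = ½·(-2 + 45 − 20) = 23/2.
[PBC] = ½·((22/7)·(4−3) + 5·(3−(16/7)) + 2·(16/7−4)) = ½·(22/7 + 25/7 − 24/7) = 23/14, so the A-coordinate is (23/14)/(23/2) = 1/7.
[APC] = ½·((-2)·(16/7−3) + (22/7)·(3−(-6)) + 2·(-6−(16/7))) = ½·(10/7 + 198/7 − 116/7) = 46/7, so the B-coordinate is 4/7.
[ABP] = ½·((-2)·(4−(16/7)) + 5·(16/7−(-6)) + (22/7)·(-6−4)) = ½·(-24/7 + 290/7 − 220/7) = 23/7, so the C-coordinate is 2/7.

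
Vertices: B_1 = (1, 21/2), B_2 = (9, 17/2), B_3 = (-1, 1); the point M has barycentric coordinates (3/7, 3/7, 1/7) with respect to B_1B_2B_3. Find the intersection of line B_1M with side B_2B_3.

(13/2, 53/8)

Line B_1M meets B_2B_3 where the B_1-coordinate vanishes; zeroing M's B_1-weight and renormalizing leaves B_2, B_3-weights 3/7 : 1/7 → (3/4, 1/4).
So N = (3/4)·B_2 + (1/4)·B_3 = (13/2, 53/8).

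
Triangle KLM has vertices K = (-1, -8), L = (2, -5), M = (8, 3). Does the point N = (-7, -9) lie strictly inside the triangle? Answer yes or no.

Barycentric coordinates of N: (8, -19/2, 5/2).
The three coordinates are positive, negative, positive; a point is interior exactly when all three are positive.

no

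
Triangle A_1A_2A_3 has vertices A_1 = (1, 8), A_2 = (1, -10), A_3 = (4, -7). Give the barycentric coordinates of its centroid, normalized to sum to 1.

(1/3, 1/3, 1/3)

The centroid is the average of the vertices, so each weight is 1/3.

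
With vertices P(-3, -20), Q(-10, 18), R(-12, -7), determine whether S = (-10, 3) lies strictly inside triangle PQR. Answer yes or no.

Barycentric coordinates of S: (30/251, 116/251, 105/251).
The three coordinates are positive, positive, positive; a point is interior exactly when all three are positive.

yes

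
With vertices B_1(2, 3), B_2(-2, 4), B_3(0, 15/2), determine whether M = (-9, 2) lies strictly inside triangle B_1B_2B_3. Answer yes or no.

no

Barycentric coordinates of M: (-41/32, 103/32, -15/16).
The three coordinates are negative, positive, negative; a point is interior exactly when all three are positive.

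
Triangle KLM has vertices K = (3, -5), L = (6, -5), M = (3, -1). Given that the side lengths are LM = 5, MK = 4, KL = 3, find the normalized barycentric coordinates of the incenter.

(5/12, 1/3, 1/4)

The incenter has barycentric coordinates proportional to the opposite side lengths: (5 : 4 : 3).
Normalizing by 5+4+3 = 12 gives (5/12, 1/3, 1/4).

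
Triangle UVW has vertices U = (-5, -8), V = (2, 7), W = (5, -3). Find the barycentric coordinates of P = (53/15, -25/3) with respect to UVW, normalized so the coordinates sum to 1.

(4/15, -2/5, 17/15)

Signed area of the reference triangle: [UVW] = ½·((-5)·(7−(-3)) + 2·(-3−(-8)) + 5·(-8−7)) = ½·(-50 + 10 − 75) = -115/2.
[PVW] = ½·((53/15)·(7−(-3)) + 2·(-3−(-25/3)) + 5·(-25/3−7)) = ½·(106/3 + 32/3 − 230/3) = -46/3, so the U-coordinate is (-46/3)/(-115/2) = 4/15.
[UPW] = ½·((-5)·(-25/3−(-3)) + (53/15)·(-3−(-8)) + 5·(-8−(-25/3))) = ½·(80/3 + 53/3 + 5/3) = 23, so the V-coordinate is -2/5.
[UVP] = ½·((-5)·(7−(-25/3)) + 2·(-25/3−(-8)) + (53/15)·(-8−7)) = ½·(-230/3 − 2/3 − 53) = -391/6, so the W-coordinate is 17/15.
Check: 4/15 − 2/5 + 17/15 = 1.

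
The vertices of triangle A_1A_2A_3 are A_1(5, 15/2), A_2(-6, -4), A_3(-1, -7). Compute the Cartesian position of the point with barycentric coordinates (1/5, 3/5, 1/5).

(-14/5, -23/10)

P = (1/5)·A_1 + (3/5)·A_2 + (1/5)·A_3.
x-coordinate: (1/5)·5 + (3/5)·(-6) + (1/5)·(-1) = -14/5.
y-coordinate: (1/5)·(15/2) + (3/5)·(-4) + (1/5)·(-7) = -23/10.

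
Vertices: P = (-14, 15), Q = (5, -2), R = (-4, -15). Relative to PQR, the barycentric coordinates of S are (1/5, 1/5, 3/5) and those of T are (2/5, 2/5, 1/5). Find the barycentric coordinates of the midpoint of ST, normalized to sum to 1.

Since both coordinate triples sum to 1, the midpoint's barycentrics are the componentwise average.
(1/5+2/5)/2 = 3/10; similarly 3/10 and 2/5.

(3/10, 3/10, 2/5)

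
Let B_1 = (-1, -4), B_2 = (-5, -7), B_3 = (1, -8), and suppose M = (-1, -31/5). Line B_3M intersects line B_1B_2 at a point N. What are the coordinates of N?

Barycentric coordinates of M with respect to B_1B_2B_3: (2/5, 1/5, 2/5).
On side B_1B_2 the B_3-coordinate is zero; dropping M's B_3-weight 2/5 and renormalizing the remaining 2/5 : 1/5 gives weights 2/3, 1/3 on B_1, B_2.
N = (2/3)·(-1, -4) + (1/3)·(-5, -7) = (-7/3, -5).

(-7/3, -5)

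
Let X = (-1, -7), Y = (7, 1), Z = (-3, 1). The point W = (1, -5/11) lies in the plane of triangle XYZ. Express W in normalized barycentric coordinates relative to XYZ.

Signed area of the reference triangle: [XYZ] = ½·((-1)·(1−1) + 7·(1−(-7)) + (-3)·(-7−1)) = ½·(0 + 56 + 24) = 40.
[WYZ] = ½·(1·(1−1) + 7·(1−(-5/11)) + (-3)·(-5/11−1)) = ½·(0 + 112/11 + 48/11) = 80/11, so the X-coordinate is (80/11)/40 = 2/11.
[XWZ] = ½·((-1)·(-5/11−1) + 1·(1−(-7)) + (-3)·(-7−(-5/11))) = ½·(16/11 + 8 + 216/11) = 160/11, so the Y-coordinate is 4/11.
[XYW] = ½·((-1)·(1−(-5/11)) + 7·(-5/11−(-7)) + 1·(-7−1)) = ½·(-16/11 + 504/11 − 8) = 200/11, so the Z-coordinate is 5/11.
Check: 2/11 + 4/11 + 5/11 = 1.

(2/11, 4/11, 5/11)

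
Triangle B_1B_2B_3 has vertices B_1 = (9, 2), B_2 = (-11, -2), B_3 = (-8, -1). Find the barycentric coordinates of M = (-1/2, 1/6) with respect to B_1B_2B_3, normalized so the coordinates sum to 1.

(1/2, 1/3, 1/6)

Signed area of the reference triangle: [B_1B_2B_3] = ½·(9·(-2−(-1)) + (-11)·(-1−2) + (-8)·(2−(-2))) = ½·(-9 + 33 − 32) = -4.
[MB_2B_3] = ½·((-1/2)·(-2−(-1)) + (-11)·(-1−(1/6)) + (-8)·(1/6−(-2))) = ½·(1/2 + 77/6 − 52/3) = -2, so the B_1-coordinate is (-2)/(-4) = 1/2.
[B_1MB_3] = ½·(9·(1/6−(-1)) + (-1/2)·(-1−2) + (-8)·(2−(1/6))) = ½·(21/2 + 3/2 − 44/3) = -4/3, so the B_2-coordinate is 1/3.
[B_1B_2M] = ½·(9·(-2−(1/6)) + (-11)·(1/6−2) + (-1/2)·(2−(-2))) = ½·(-39/2 + 121/6 − 2) = -2/3, so the B_3-coordinate is 1/6.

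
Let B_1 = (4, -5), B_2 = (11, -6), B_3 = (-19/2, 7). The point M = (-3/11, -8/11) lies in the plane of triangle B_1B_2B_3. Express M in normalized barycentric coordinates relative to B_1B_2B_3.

Signed area of the reference triangle: [B_1B_2B_3] = ½·(4·(-6−7) + 11·(7−(-5)) + (-19/2)·(-5−(-6))) = ½·(-52 + 132 − 19/2) = 141/4.
[MB_2B_3] = ½·((-3/11)·(-6−7) + 11·(7−(-8/11)) + (-19/2)·(-8/11−(-6))) = ½·(39/11 + 85 − 551/11) = 423/22, so the B_1-coordinate is (423/22)/(141/4) = 6/11.
[B_1MB_3] = ½·(4·(-8/11−7) + (-3/11)·(7−(-5)) + (-19/2)·(-5−(-8/11))) = ½·(-340/11 − 36/11 + 893/22) = 141/44, so the B_2-coordinate is 1/11.
[B_1B_2M] = ½·(4·(-6−(-8/11)) + 11·(-8/11−(-5)) + (-3/11)·(-5−(-6))) = ½·(-232/11 + 47 − 3/11) = 141/11, so the B_3-coordinate is 4/11.

(6/11, 1/11, 4/11)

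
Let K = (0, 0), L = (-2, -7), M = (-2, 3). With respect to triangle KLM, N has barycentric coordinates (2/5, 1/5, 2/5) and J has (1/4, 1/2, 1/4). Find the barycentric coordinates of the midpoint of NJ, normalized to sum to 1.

Since both coordinate triples sum to 1, the midpoint's barycentrics are the componentwise average.
(2/5+1/4)/2 = 13/40; similarly 7/20 and 13/40.

(13/40, 7/20, 13/40)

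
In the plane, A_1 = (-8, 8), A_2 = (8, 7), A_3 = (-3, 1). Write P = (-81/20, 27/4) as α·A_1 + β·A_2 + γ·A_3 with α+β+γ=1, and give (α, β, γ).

Signed area of the reference triangle: [A_1A_2A_3] = ½·((-8)·(7−1) + 8·(1−8) + (-3)·(8−7)) = ½·(-48 − 56 − 3) = -107/2.
[PA_2A_3] = ½·((-81/20)·(7−1) + 8·(1−(27/4)) + (-3)·(27/4−7)) = ½·(-243/10 − 46 + 3/4) = -1391/40, so the A_1-coordinate is (-1391/40)/(-107/2) = 13/20.
[A_1PA_3] = ½·((-8)·(27/4−1) + (-81/20)·(1−8) + (-3)·(8−(27/4))) = ½·(-46 + 567/20 − 15/4) = -107/10, so the A_2-coordinate is 1/5.
[A_1A_2P] = ½·((-8)·(7−(27/4)) + 8·(27/4−8) + (-81/20)·(8−7)) = ½·(-2 − 10 − 81/20) = -321/40, so the A_3-coordinate is 3/20.
Check: 13/20 + 1/5 + 3/20 = 1.

(13/20, 1/5, 3/20)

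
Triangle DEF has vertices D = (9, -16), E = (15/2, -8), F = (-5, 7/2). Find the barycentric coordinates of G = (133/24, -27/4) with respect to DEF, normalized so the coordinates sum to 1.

Signed area of the reference triangle: [DEF] = ½·(9·(-8−(7/2)) + (15/2)·(7/2−(-16)) + (-5)·(-16−(-8))) = ½·(-207/2 + 585/4 + 40) = 331/8.
[GEF] = ½·((133/24)·(-8−(7/2)) + (15/2)·(7/2−(-27/4)) + (-5)·(-27/4−(-8))) = ½·(-3059/48 + 615/8 − 25/4) = 331/96, so the D-coordinate is (331/96)/(331/8) = 1/12.
[DGF] = ½·(9·(-27/4−(7/2)) + (133/24)·(7/2−(-16)) + (-5)·(-16−(-27/4))) = ½·(-369/4 + 1729/16 + 185/4) = 993/32, so the E-coordinate is 3/4.
[DEG] = ½·(9·(-8−(-27/4)) + (15/2)·(-27/4−(-16)) + (133/24)·(-16−(-8))) = ½·(-45/4 + 555/8 − 133/3) = 331/48, so the F-coordinate is 1/6.

(1/12, 3/4, 1/6)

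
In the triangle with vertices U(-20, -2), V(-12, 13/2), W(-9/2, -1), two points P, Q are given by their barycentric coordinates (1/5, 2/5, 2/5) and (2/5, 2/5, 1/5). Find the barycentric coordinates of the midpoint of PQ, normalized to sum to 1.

Since both coordinate triples sum to 1, the midpoint's barycentrics are the componentwise average.
(1/5+2/5)/2 = 3/10; similarly 2/5 and 3/10.

(3/10, 2/5, 3/10)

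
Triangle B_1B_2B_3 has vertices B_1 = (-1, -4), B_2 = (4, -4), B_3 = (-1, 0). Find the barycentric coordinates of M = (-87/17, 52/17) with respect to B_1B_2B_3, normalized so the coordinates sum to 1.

(1/17, -14/17, 30/17)

Signed area of the reference triangle: [B_1B_2B_3] = ½·((-1)·(-4−0) + 4·(0−(-4)) + (-1)·(-4−(-4))) = ½·(4 + 16 + 0) = 10.
[MB_2B_3] = ½·((-87/17)·(-4−0) + 4·(0−(52/17)) + (-1)·(52/17−(-4))) = ½·(348/17 − 208/17 − 120/17) = 10/17, so the B_1-coordinate is (10/17)/10 = 1/17.
[B_1MB_3] = ½·((-1)·(52/17−0) + (-87/17)·(0−(-4)) + (-1)·(-4−(52/17))) = ½·(-52/17 − 348/17 + 120/17) = -140/17, so the B_2-coordinate is -14/17.
[B_1B_2M] = ½·((-1)·(-4−(52/17)) + 4·(52/17−(-4)) + (-87/17)·(-4−(-4))) = ½·(120/17 + 480/17 + 0) = 300/17, so the B_3-coordinate is 30/17.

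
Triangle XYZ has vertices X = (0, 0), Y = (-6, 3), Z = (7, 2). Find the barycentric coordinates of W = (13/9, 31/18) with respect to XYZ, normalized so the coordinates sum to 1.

Signed area of the reference triangle: [XYZ] = ½·(0·(3−2) + (-6)·(2−0) + 7·(0−3)) = ½·(0 − 12 − 21) = -33/2.
[WYZ] = ½·((13/9)·(3−2) + (-6)·(2−(31/18)) + 7·(31/18−3)) = ½·(13/9 − 5/3 − 161/18) = -55/12, so the X-coordinate is (-55/12)/(-33/2) = 5/18.
[XWZ] = ½·(0·(31/18−2) + (13/9)·(2−0) + 7·(0−(31/18))) = ½·(0 + 26/9 − 217/18) = -55/12, so the Y-coordinate is 5/18.
[XYW] = ½·(0·(3−(31/18)) + (-6)·(31/18−0) + (13/9)·(0−3)) = ½·(0 − 31/3 − 13/3) = -22/3, so the Z-coordinate is 4/9.
Check: 5/18 + 5/18 + 4/9 = 1.

(5/18, 5/18, 4/9)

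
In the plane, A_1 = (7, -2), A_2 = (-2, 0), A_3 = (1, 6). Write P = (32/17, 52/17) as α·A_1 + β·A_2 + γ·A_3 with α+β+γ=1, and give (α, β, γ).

(4/17, 3/17, 10/17)

Signed area of the reference triangle: [A_1A_2A_3] = ½·(7·(0−6) + (-2)·(6−(-2)) + 1·(-2−0)) = ½·(-42 − 16 − 2) = -30.
[PA_2A_3] = ½·((32/17)·(0−6) + (-2)·(6−(52/17)) + 1·(52/17−0)) = ½·(-192/17 − 100/17 + 52/17) = -120/17, so the A_1-coordinate is (-120/17)/(-30) = 4/17.
[A_1PA_3] = ½·(7·(52/17−6) + (32/17)·(6−(-2)) + 1·(-2−(52/17))) = ½·(-350/17 + 256/17 − 86/17) = -90/17, so the A_2-coordinate is 3/17.
[A_1A_2P] = ½·(7·(0−(52/17)) + (-2)·(52/17−(-2)) + (32/17)·(-2−0)) = ½·(-364/17 − 172/17 − 64/17) = -300/17, so the A_3-coordinate is 10/17.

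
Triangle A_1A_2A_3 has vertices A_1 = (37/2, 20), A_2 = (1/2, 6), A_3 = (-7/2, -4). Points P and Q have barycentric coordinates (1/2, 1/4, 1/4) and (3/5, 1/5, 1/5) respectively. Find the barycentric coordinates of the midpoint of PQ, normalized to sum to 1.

(11/20, 9/40, 9/40)

Since both coordinate triples sum to 1, the midpoint's barycentrics are the componentwise average.
(1/2+3/5)/2 = 11/20; similarly 9/40 and 9/40.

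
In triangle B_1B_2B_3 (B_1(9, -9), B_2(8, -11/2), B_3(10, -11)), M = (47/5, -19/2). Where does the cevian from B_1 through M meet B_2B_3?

Barycentric coordinates of M with respect to B_1B_2B_3: (1/5, 1/5, 3/5).
On side B_2B_3 the B_1-coordinate is zero; dropping M's B_1-weight 1/5 and renormalizing the remaining 1/5 : 3/5 gives weights 1/4, 3/4 on B_2, B_3.
N = (1/4)·(8, -11/2) + (3/4)·(10, -11) = (19/2, -77/8).

(19/2, -77/8)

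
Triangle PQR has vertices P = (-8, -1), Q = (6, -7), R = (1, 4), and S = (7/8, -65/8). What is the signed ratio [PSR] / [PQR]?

7/8

[PQR] = ½·((-8)·(-7−4) + 6·(4−(-1)) + 1·(-1−(-7))) = ½·(88 + 30 + 6) = 62.
[PSR] = ½·((-8)·(-65/8−4) + (7/8)·(4−(-1)) + 1·(-1−(-65/8))) = ½·(97 + 35/8 + 57/8) = 217/4, so the ratio is (217/4)/62 = 7/8.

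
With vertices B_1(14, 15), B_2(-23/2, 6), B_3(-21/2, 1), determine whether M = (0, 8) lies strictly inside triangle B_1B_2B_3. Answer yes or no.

Barycentric coordinates of M: (17/39, 7/39, 5/13).
The three coordinates are positive, positive, positive; a point is interior exactly when all three are positive.

yes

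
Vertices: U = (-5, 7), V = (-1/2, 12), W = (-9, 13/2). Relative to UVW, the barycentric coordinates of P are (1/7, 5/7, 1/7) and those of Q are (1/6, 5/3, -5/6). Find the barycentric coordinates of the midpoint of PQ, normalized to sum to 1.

Since both coordinate triples sum to 1, the midpoint's barycentrics are the componentwise average.
(1/7+1/6)/2 = 13/84; similarly 25/21 and -29/84.

(13/84, 25/21, -29/84)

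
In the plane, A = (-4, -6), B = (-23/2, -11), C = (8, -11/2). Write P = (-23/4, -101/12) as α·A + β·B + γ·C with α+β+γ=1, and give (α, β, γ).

(1/3, 1/2, 1/6)

Signed area of the reference triangle: [ABC] = ½·((-4)·(-11−(-11/2)) + (-23/2)·(-11/2−(-6)) + 8·(-6−(-11))) = ½·(22 − 23/4 + 40) = 225/8.
[PBC] = ½·((-23/4)·(-11−(-11/2)) + (-23/2)·(-11/2−(-101/12)) + 8·(-101/12−(-11))) = ½·(253/8 − 805/24 + 62/3) = 75/8, so the A-coordinate is (75/8)/(225/8) = 1/3.
[APC] = ½·((-4)·(-101/12−(-11/2)) + (-23/4)·(-11/2−(-6)) + 8·(-6−(-101/12))) = ½·(35/3 − 23/8 + 58/3) = 225/16, so the B-coordinate is 1/2.
[ABP] = ½·((-4)·(-11−(-101/12)) + (-23/2)·(-101/12−(-6)) + (-23/4)·(-6−(-11))) = ½·(31/3 + 667/24 − 115/4) = 75/16, so the C-coordinate is 1/6.
Check: 1/3 + 1/2 + 1/6 = 1.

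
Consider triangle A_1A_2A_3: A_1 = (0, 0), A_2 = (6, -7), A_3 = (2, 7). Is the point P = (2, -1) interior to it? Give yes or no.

yes

Barycentric coordinates of P: (4/7, 2/7, 1/7).
The three coordinates are positive, positive, positive; a point is interior exactly when all three are positive.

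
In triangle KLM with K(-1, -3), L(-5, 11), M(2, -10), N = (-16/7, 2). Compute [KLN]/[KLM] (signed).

[KLM] = ½·((-1)·(11−(-10)) + (-5)·(-10−(-3)) + 2·(-3−11)) = ½·(-21 + 35 − 28) = -7.
[KLN] = ½·((-1)·(11−2) + (-5)·(2−(-3)) + (-16/7)·(-3−11)) = ½·(-9 − 25 + 32) = -1, so the ratio is (-1)/(-7) = 1/7.

1/7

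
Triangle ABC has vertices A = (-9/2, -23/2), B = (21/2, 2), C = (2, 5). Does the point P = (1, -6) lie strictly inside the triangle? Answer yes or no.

Barycentric coordinates of P: (386/639, 220/639, 11/213).
The three coordinates are positive, positive, positive; a point is interior exactly when all three are positive.

yes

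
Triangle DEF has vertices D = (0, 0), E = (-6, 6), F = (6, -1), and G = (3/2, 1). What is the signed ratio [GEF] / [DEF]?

1/4

[DEF] = ½·(0·(6−(-1)) + (-6)·(-1−0) + 6·(0−6)) = ½·(0 + 6 − 36) = -15.
[GEF] = ½·((3/2)·(6−(-1)) + (-6)·(-1−1) + 6·(1−6)) = ½·(21/2 + 12 − 30) = -15/4, so the ratio is (-15/4)/(-15) = 1/4.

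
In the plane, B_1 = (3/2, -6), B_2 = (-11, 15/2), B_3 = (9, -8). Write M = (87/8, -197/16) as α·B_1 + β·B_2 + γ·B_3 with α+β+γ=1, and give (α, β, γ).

(3/4, -3/8, 5/8)

Signed area of the reference triangle: [B_1B_2B_3] = ½·((3/2)·(15/2−(-8)) + (-11)·(-8−(-6)) + 9·(-6−(15/2))) = ½·(93/4 + 22 − 243/2) = -305/8.
[MB_2B_3] = ½·((87/8)·(15/2−(-8)) + (-11)·(-8−(-197/16)) + 9·(-197/16−(15/2))) = ½·(2697/16 − 759/16 − 2853/16) = -915/32, so the B_1-coordinate is (-915/32)/(-305/8) = 3/4.
[B_1MB_3] = ½·((3/2)·(-197/16−(-8)) + (87/8)·(-8−(-6)) + 9·(-6−(-197/16))) = ½·(-207/32 − 87/4 + 909/16) = 915/64, so the B_2-coordinate is -3/8.
[B_1B_2M] = ½·((3/2)·(15/2−(-197/16)) + (-11)·(-197/16−(-6)) + (87/8)·(-6−(15/2))) = ½·(951/32 + 1111/16 − 2349/16) = -1525/64, so the B_3-coordinate is 5/8.
Check: 3/4 − 3/8 + 5/8 = 1.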